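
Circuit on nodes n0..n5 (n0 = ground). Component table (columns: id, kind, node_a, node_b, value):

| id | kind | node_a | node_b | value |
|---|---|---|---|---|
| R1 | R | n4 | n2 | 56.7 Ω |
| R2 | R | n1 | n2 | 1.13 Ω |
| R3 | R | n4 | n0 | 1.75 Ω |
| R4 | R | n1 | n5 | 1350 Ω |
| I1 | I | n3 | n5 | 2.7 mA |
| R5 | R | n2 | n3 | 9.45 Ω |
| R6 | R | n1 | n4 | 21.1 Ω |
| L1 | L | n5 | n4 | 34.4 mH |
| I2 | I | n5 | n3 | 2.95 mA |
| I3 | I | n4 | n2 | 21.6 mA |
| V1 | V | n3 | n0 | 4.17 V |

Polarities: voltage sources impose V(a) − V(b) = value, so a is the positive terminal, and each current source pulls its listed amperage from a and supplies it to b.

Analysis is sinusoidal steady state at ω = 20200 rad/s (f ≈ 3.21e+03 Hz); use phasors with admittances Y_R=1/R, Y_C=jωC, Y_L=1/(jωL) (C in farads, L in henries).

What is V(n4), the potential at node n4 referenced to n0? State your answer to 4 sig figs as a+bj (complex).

0.2474-0.0006195j V

MNA unknowns: 5 node voltages V₁..V_5 plus 1 source current (V1)
R1: Y=0.01764+0.000j on G[4,2]
R2: Y=0.8850+0.000j on G[1,2]
R3: Y=0.5714+0.000j on G[4,0]
R4: Y=0.0007407+0.000j on G[1,5]
I1: z[3]−=0.0027, z[5]+=0.0027
R5: Y=0.1058+0.000j on G[2,3]
R6: Y=0.04739+0.000j on G[1,4]
L1: Y=0.000-0.001439j on G[5,4]
I2: z[5]−=0.00295, z[3]+=0.00295
I3: z[4]−=0.0216, z[2]+=0.0216
V1: row V3−V0=4.17, i_V1 at 3,0
solve → V1=2.699+0.003824j, V2=2.832+0.003345j, V3=4.170+0.000j, V4=0.2474-0.0006195j, V5=0.6883+0.8604j
aux → i_V1=-0.1414+0.0003540j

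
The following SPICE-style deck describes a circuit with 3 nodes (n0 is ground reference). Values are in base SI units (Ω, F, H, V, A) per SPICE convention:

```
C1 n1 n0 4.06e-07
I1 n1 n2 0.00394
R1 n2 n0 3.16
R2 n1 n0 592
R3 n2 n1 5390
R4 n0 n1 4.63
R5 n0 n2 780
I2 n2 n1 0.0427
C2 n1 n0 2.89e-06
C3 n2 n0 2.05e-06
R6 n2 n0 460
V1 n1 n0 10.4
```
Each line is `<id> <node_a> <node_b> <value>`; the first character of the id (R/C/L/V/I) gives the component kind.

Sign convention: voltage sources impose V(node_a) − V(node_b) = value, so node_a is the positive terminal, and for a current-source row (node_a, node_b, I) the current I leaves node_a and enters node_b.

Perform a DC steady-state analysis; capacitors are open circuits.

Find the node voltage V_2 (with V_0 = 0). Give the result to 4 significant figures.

-0.1151 V

Apply KCL at each of the 2 non-ground nodes and solve the resulting linear system.
Node n1: branches {C1, I1, R2, R3, R4, I2, C2, V1} → V_1 = 10.40
Node n2: branches {I1, R1, R3, R5, I2, C3, R6} → V_2 = -0.1151
Source currents: i(V1)=-2.227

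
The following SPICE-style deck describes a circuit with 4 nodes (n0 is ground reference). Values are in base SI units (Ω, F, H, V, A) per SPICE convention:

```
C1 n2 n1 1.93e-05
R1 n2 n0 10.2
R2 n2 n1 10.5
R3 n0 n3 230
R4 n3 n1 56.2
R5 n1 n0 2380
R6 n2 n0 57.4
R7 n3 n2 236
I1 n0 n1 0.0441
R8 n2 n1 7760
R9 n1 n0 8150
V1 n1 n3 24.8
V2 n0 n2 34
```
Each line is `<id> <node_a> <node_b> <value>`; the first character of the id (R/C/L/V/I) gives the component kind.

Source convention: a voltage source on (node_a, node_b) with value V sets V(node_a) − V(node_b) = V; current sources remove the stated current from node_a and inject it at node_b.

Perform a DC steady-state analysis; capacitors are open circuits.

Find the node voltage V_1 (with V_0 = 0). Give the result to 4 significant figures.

-29.95 V

MNA unknowns: 3 node voltages V₁..V_3 plus 2 source currents (V1, V2)
C1: Y=0.000 on G[2,1]
R1: Y=0.09804 on G[2,0]
R2: Y=0.09524 on G[2,1]
R3: Y=0.004348 on G[0,3]
R4: Y=0.01779 on G[3,1]
R5: Y=0.0004202 on G[1,0]
R6: Y=0.01742 on G[2,0]
R7: Y=0.004237 on G[3,2]
I1: z[0]−=0.0441, z[1]+=0.0441
R8: Y=0.0001289 on G[2,1]
R9: Y=0.0001227 on G[1,0]
V1: row V1−V3=24.8, i_V1 at 1,3
V2: row V0−V2=34, i_V2 at 0,2
solve → V1=-29.95, V2=-34.00, V3=-54.75
aux → i_V1=-0.7672, i_V2=-4.224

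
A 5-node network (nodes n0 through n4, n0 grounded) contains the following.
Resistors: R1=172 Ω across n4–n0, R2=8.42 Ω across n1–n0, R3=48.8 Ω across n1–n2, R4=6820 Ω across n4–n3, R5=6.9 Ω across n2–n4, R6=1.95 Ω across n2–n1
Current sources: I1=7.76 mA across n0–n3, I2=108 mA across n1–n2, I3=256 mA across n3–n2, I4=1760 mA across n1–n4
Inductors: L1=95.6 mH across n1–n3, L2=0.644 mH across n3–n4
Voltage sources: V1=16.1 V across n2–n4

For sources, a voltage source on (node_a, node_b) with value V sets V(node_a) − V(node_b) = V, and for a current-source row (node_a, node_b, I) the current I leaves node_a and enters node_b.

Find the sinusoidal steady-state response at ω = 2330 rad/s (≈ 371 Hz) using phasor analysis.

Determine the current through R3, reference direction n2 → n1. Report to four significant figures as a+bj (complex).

Apply KCL at each of the 4 non-ground nodes and solve the resulting linear system.
Node n1: branches {R2, I2, L1, R3, I4, R6} → V_1 = 0.6433+0.004808j
Node n2: branches {I2, R3, I3, R5, R6, V1} → V_2 = 4.293-0.09822j
Node n3: branches {I1, L1, I3, R4, L2} → V_3 = -11.72-0.4675j
Node n4: branches {R1, I4, R4, L2, R5, V1} → V_4 = -11.81-0.09822j
Source currents: i(V1)=-3.916+0.05495j

0.07479-0.002111j A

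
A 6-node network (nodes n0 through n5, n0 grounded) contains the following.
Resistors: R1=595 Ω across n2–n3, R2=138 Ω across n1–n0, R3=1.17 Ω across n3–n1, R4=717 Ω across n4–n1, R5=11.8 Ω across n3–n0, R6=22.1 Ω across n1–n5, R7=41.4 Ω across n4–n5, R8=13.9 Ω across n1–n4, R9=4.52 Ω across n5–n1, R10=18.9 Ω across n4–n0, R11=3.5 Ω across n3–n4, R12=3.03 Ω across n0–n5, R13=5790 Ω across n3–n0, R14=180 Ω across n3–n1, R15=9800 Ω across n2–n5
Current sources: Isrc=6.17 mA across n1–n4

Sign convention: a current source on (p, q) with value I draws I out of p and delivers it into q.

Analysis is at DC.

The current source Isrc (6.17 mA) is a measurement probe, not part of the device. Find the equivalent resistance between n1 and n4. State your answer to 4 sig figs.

R_eq = 2.907 Ω

Element admittances at DC:
  Y(R1) = 0.001681 S between n2,n3
  Y(R2) = 0.007246 S between n1,n0
  Y(R3) = 0.8547 S between n3,n1
  Y(R4) = 0.001395 S between n4,n1
  Y(R5) = 0.08475 S between n3,n0
  Y(R6) = 0.04525 S between n1,n5
  Y(R7) = 0.02415 S between n4,n5
  Y(R8) = 0.07194 S between n1,n4
  Y(R9) = 0.2212 S between n5,n1
  Y(R10) = 0.05291 S between n4,n0
  Y(R11) = 0.2857 S between n3,n4
  Y(R12) = 0.3300 S between n0,n5
  Y(R13) = 0.0001727 S between n3,n0
  Y(R14) = 0.005556 S between n3,n1
  Y(R15) = 0.0001020 S between n2,n5
  Isrc: injects 0.00617 A into n4 (from n1)
Assemble and solve the 5×5 MNA system:
  V(n1)=-0.005219  V(n2)=-0.0007553  V(n3)=-0.0006951  V(n4)=0.01272  V(n5)=-0.001745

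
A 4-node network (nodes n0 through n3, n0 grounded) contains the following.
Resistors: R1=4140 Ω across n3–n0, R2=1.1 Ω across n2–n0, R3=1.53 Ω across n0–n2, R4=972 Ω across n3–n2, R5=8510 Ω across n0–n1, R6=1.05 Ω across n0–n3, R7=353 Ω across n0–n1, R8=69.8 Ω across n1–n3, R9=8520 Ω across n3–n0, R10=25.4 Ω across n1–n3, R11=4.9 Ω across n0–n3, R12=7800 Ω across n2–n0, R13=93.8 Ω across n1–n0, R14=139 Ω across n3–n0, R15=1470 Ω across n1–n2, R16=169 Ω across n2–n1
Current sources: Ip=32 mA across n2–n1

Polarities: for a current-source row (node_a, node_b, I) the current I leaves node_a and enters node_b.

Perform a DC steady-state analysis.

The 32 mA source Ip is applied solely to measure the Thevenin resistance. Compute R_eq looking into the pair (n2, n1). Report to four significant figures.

Element admittances at DC:
  Y(R1) = 0.0002415 S between n3,n0
  Y(R2) = 0.9091 S between n2,n0
  Y(R3) = 0.6536 S between n0,n2
  Y(R4) = 0.001029 S between n3,n2
  Y(R5) = 0.0001175 S between n0,n1
  Y(R6) = 0.9524 S between n0,n3
  Y(R7) = 0.002833 S between n0,n1
  Y(R8) = 0.01433 S between n1,n3
  Y(R9) = 0.0001174 S between n3,n0
  Y(R10) = 0.03937 S between n1,n3
  Y(R11) = 0.2041 S between n0,n3
  Y(R12) = 0.0001282 S between n2,n0
  Y(R13) = 0.01066 S between n1,n0
  Y(R14) = 0.007194 S between n3,n0
  Y(R15) = 0.0006803 S between n1,n2
  Y(R16) = 0.005917 S between n2,n1
  Ip: injects 0.032 A into n1 (from n2)
Assemble and solve the 3×3 MNA system:
  V(n1)=0.4456  V(n2)=-0.01849  V(n3)=0.01962

R_eq = 14.50 Ω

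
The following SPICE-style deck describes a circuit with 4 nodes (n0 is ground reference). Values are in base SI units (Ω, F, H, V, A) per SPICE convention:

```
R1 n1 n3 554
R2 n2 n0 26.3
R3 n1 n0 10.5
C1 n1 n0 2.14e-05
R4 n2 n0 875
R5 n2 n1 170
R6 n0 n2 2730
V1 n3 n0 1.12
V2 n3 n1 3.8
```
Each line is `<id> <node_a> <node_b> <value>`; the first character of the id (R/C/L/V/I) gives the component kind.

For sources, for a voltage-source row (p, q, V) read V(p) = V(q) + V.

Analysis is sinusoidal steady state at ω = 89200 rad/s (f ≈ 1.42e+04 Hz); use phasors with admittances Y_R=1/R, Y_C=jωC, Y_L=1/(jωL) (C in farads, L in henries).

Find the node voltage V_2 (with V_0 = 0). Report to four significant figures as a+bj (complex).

-0.3471+0.000j V

MNA unknowns: 3 node voltages V₁..V_3 plus 2 source currents (V1, V2)
R1: Y=0.001805+0.000j on G[1,3]
R2: Y=0.03802+0.000j on G[2,0]
R3: Y=0.09524+0.000j on G[1,0]
C1: Y=0.000+1.909j on G[1,0]
R4: Y=0.001143+0.000j on G[2,0]
R5: Y=0.005882+0.000j on G[2,1]
R6: Y=0.0003663+0.000j on G[0,2]
V1: row V3−V0=1.12, i_V1 at 3,0
V2: row V3−V1=3.8, i_V2 at 3,1
solve → V1=-2.680+0.000j, V2=-0.3471+0.000j, V3=1.120+0.000j
aux → i_V1=0.2690+5.116j, i_V2=-0.2758-5.116j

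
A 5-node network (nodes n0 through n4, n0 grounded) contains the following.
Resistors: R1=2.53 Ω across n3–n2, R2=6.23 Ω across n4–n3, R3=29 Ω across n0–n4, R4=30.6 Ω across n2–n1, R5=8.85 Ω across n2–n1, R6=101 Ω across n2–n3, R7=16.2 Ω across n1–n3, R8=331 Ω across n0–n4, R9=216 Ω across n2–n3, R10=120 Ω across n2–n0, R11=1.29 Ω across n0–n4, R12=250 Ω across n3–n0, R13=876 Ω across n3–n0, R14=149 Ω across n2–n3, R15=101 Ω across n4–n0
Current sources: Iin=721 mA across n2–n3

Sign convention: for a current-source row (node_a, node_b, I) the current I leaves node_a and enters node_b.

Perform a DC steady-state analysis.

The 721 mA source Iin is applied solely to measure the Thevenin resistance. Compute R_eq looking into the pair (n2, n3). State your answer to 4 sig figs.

Element admittances at DC:
  Y(R1) = 0.3953 S between n3,n2
  Y(R2) = 0.1605 S between n4,n3
  Y(R3) = 0.03448 S between n0,n4
  Y(R4) = 0.03268 S between n2,n1
  Y(R5) = 0.1130 S between n2,n1
  Y(R6) = 0.009901 S between n2,n3
  Y(R7) = 0.06173 S between n1,n3
  Y(R8) = 0.003021 S between n0,n4
  Y(R9) = 0.004630 S between n2,n3
  Y(R10) = 0.008333 S between n2,n0
  Y(R11) = 0.7752 S between n0,n4
  Y(R12) = 0.004000 S between n3,n0
  Y(R13) = 0.001142 S between n3,n0
  Y(R14) = 0.006711 S between n2,n3
  Y(R15) = 0.009901 S between n4,n0
  Iin: injects 0.721 A into n3 (from n2)
Assemble and solve the 4×4 MNA system:
  V(n1)=-0.9958  V(n2)=-1.455  V(n3)=0.08693  V(n4)=0.01419

R_eq = 2.138 Ω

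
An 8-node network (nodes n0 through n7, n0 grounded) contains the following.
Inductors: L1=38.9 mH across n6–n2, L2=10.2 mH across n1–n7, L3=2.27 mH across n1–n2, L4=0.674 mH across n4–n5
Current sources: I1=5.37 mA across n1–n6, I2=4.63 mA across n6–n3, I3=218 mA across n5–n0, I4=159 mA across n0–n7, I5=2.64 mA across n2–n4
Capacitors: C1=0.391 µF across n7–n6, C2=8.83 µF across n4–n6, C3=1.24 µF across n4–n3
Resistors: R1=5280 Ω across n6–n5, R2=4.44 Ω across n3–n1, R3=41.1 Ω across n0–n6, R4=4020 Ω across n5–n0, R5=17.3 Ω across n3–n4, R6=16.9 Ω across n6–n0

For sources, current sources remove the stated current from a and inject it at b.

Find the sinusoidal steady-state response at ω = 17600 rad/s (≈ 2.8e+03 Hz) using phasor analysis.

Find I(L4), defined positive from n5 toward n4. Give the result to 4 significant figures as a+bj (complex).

Element admittances at ω=17600 rad/s:
  Y(L1) = 0.000-0.001461j S between n6,n2
  Y(L2) = 0.000-0.005570j S between n1,n7
  I1: injects 0.00537 A into n6 (from n1)
  I2: injects 0.00463 A into n3 (from n6)
  Y(L3) = 0.000-0.02503j S between n1,n2
  Y(C1) = 0.000+0.006882j S between n7,n6
  Y(R1) = 0.0001894+0.000j S between n6,n5
  Y(C2) = 0.000+0.1554j S between n4,n6
  Y(R2) = 0.2252+0.000j S between n3,n1
  I3: injects 0.218 A into n0 (from n5)
  Y(R3) = 0.02433+0.000j S between n0,n6
  I4: injects 0.159 A into n7 (from n0)
  Y(R4) = 0.0002488+0.000j S between n5,n0
  Y(R5) = 0.05780+0.000j S between n3,n4
  Y(C3) = 0.000+0.02182j S between n4,n3
  Y(R6) = 0.05917+0.000j S between n6,n0
  Y(L4) = 0.000-0.08430j S between n4,n5
  I5: injects 0.00264 A into n4 (from n2)
Assemble and solve the 7×7 MNA system:
  V(n1)=-19.44-2.585j  V(n2)=-18.41-2.542j  V(n3)=-16.76-0.03616j  V(n4)=-4.395+5.226j  V(n5)=-4.381+2.661j  V(n6)=-0.6935-0.007928j  V(n7)=78.96-110.3j

-0.2162-0.001168j A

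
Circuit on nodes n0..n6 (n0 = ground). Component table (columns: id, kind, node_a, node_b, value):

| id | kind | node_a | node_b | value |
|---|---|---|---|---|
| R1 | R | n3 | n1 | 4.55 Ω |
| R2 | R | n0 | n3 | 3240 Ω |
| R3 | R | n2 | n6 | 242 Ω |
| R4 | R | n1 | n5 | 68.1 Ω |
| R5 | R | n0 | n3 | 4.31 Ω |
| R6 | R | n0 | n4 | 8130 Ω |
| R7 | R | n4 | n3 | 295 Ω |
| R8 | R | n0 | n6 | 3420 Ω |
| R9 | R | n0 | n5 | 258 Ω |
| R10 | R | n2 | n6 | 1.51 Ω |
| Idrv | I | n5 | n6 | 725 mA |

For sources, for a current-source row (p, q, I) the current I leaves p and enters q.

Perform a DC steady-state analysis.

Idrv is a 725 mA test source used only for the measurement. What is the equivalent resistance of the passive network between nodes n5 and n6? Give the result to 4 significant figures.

R_eq = 3479. Ω

Apply KCL at each of the 6 non-ground nodes and solve the resulting linear system.
Node n1: branches {R1, R4} → V_1 = -4.943
Node n2: branches {R3, R10} → V_2 = 2479
Node n3: branches {R1, R2, R5, R7} → V_3 = -2.402
Node n4: branches {R6, R7} → V_4 = -2.318
Node n5: branches {R4, R9, Idrv} → V_5 = -42.97
Node n6: branches {R3, R8, R10, Idrv} → V_6 = 2479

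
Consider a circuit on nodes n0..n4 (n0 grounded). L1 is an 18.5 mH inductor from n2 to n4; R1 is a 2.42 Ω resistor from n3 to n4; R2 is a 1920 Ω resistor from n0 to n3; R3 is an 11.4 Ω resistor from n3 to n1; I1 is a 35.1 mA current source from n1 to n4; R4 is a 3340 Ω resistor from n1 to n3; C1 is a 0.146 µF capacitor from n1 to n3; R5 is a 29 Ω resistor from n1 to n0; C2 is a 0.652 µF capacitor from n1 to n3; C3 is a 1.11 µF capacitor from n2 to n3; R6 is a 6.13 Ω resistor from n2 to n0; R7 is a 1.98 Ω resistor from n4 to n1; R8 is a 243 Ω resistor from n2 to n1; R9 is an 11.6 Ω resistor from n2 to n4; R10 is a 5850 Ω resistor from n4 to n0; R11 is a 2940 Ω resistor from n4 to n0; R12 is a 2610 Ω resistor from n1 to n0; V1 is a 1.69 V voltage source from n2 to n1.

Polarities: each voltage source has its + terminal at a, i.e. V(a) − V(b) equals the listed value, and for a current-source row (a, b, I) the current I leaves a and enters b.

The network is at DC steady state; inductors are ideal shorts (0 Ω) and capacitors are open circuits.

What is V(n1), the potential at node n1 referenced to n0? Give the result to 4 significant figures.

-1.393 V

Element admittances at DC:
  L1: short n2↔n4 (DC inductor)
  Y(R1) = 0.4132 S between n3,n4
  Y(R2) = 0.0005208 S between n0,n3
  Y(R3) = 0.08772 S between n3,n1
  I1: injects 0.0351 A into n4 (from n1)
  Y(R4) = 0.0002994 S between n1,n3
  Y(C1) = 0.000 S between n1,n3
  Y(R5) = 0.03448 S between n1,n0
  Y(C2) = 0.000 S between n1,n3
  Y(C3) = 0.000 S between n2,n3
  Y(R6) = 0.1631 S between n2,n0
  Y(R7) = 0.5051 S between n4,n1
  Y(R8) = 0.004115 S between n2,n1
  Y(R9) = 0.08621 S between n2,n4
  Y(R10) = 0.0001709 S between n4,n0
  Y(R11) = 0.0003401 S between n4,n0
  Y(R12) = 0.0003831 S between n1,n0
  V1: constraint V(n2)−V(n1) = 1.69
Assemble and solve the 6×6 MNA system:
  V(n1)=-1.393  V(n2)=0.2968  V(n3)=6.319e-05  V(n4)=0.2968
  i(L1)=0.9412  i(V1)=-0.9966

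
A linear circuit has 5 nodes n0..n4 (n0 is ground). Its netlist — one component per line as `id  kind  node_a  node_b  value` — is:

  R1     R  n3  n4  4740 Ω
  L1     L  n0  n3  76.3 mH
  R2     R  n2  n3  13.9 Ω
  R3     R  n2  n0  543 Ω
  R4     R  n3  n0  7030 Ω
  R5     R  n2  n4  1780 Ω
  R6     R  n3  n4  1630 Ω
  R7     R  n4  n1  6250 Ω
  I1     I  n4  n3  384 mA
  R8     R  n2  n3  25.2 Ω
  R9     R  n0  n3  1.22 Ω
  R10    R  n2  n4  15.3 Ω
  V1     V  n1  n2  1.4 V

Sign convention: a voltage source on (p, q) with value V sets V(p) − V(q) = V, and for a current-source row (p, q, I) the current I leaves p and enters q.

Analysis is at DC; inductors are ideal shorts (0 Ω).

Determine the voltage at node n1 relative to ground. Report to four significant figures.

Apply KCL at each of the 4 non-ground nodes and solve the resulting linear system.
Node n1: branches {R7, V1} → V_1 = -1.919
Node n2: branches {R2, R3, R5, R8, R10, V1} → V_2 = -3.319
Node n3: branches {R1, L1, R2, R4, R6, I1, R8, R9} → V_3 = 0.000
Node n4: branches {R1, R5, R6, R7, I1, R10} → V_4 = -9.014
Source currents: i(L1)=-0.006112, i(V1)=-0.001135

-1.919 V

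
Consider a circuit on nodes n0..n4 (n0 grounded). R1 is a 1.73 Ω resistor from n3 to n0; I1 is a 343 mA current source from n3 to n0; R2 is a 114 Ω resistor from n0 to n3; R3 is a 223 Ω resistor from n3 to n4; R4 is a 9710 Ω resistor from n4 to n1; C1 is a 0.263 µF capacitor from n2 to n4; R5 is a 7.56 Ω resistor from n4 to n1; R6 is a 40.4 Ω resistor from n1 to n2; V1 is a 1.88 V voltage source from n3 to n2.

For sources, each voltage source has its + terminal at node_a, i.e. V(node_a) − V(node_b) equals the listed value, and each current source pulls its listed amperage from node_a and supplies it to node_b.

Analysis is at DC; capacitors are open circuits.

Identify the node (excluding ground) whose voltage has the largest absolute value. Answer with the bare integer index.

2

MNA unknowns: 4 node voltages V₁..V_4 plus 1 source current (V1)
R1: Y=0.5780 on G[3,0]
I1: z[3]−=0.343, z[0]+=0.343
R2: Y=0.008772 on G[0,3]
R3: Y=0.004484 on G[3,4]
R4: Y=0.0001030 on G[4,1]
C1: Y=0.000 on G[2,4]
R5: Y=0.1323 on G[4,1]
R6: Y=0.02475 on G[1,2]
V1: row V3−V2=1.88, i_V1 at 3,2
solve → V1=-2.184, V2=-2.465, V3=-0.5845, V4=-2.132
aux → i_V1=-0.006938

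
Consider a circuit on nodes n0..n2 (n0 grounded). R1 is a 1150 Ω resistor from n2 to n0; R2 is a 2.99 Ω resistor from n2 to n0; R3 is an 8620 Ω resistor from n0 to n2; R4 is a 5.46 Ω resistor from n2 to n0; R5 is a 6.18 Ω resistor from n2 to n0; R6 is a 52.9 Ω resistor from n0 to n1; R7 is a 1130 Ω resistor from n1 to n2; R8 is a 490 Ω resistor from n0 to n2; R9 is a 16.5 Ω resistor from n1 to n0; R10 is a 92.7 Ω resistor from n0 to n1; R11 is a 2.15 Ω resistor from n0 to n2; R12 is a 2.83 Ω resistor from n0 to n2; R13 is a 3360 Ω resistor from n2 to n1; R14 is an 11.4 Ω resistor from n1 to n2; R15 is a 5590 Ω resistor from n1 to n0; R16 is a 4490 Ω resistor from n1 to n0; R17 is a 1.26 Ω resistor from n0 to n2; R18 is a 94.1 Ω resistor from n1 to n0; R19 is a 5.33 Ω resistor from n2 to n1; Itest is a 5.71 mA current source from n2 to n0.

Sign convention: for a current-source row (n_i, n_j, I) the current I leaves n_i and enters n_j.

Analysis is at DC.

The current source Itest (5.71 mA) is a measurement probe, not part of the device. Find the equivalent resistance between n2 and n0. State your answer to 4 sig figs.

R_eq = 0.4222 Ω

Apply KCL at each of the 2 non-ground nodes and solve the resulting linear system.
Node n1: branches {R6, R7, R9, R10, R13, R14, R15, R16, R18, R19} → V_1 = -0.001764
Node n2: branches {R1, R2, R3, R4, R5, R7, R8, R11, R12, R13, R14, R17, R19, Itest} → V_2 = -0.002411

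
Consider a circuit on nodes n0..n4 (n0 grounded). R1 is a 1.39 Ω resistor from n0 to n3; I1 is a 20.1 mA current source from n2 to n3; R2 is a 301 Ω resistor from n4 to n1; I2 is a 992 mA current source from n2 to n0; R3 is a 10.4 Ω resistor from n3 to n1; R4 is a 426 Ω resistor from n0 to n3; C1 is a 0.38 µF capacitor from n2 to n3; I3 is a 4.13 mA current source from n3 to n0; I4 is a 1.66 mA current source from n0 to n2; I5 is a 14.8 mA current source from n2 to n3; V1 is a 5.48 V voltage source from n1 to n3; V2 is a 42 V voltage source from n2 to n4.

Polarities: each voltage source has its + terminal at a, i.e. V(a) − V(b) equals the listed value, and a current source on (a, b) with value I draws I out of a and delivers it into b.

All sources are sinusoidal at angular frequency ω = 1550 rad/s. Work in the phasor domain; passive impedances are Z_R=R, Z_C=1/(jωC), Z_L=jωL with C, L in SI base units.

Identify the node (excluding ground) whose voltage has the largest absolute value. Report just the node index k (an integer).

4

MNA unknowns: 4 node voltages V₁..V_4 plus 2 source currents (V1, V2)
R1: Y=0.7194+0.000j on G[0,3]
I1: z[2]−=0.0201, z[3]+=0.0201
R2: Y=0.003322+0.000j on G[4,1]
I2: z[2]−=0.992, z[0]+=0.992
R3: Y=0.09615+0.000j on G[3,1]
R4: Y=0.002347+0.000j on G[0,3]
C1: Y=0.000+0.0005890j on G[2,3]
I3: z[3]−=0.00413, z[0]+=0.00413
I4: z[0]−=0.00166, z[2]+=0.00166
I5: z[2]−=0.0148, z[3]+=0.0148
V1: row V1−V3=5.48, i_V1 at 1,3
V2: row V2−V4=42, i_V2 at 2,4
solve → V1=4.102+0.000j, V2=-254.5+44.88j, V3=-1.378+0.000j, V4=-296.5+44.88j
aux → i_V1=-1.526+0.1491j, i_V2=-0.9988+0.1491j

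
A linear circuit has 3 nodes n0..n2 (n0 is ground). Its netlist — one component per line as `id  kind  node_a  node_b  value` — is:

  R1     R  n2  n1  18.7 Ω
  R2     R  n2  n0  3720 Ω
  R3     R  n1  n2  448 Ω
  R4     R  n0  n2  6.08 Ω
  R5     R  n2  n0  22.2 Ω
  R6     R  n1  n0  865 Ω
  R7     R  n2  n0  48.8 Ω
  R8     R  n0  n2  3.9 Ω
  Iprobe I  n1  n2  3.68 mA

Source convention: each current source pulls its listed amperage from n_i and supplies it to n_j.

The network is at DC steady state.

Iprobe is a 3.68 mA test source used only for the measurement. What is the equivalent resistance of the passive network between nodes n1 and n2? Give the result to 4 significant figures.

Element admittances at DC:
  Y(R1) = 0.05348 S between n2,n1
  Y(R2) = 0.0002688 S between n2,n0
  Y(R3) = 0.002232 S between n1,n2
  Y(R4) = 0.1645 S between n0,n2
  Y(R5) = 0.04505 S between n2,n0
  Y(R6) = 0.001156 S between n1,n0
  Y(R7) = 0.02049 S between n2,n0
  Y(R8) = 0.2564 S between n0,n2
  Iprobe: injects 0.00368 A into n2 (from n1)
Assemble and solve the 2×2 MNA system:
  V(n1)=-0.06457  V(n2)=0.0001534

R_eq = 17.59 Ω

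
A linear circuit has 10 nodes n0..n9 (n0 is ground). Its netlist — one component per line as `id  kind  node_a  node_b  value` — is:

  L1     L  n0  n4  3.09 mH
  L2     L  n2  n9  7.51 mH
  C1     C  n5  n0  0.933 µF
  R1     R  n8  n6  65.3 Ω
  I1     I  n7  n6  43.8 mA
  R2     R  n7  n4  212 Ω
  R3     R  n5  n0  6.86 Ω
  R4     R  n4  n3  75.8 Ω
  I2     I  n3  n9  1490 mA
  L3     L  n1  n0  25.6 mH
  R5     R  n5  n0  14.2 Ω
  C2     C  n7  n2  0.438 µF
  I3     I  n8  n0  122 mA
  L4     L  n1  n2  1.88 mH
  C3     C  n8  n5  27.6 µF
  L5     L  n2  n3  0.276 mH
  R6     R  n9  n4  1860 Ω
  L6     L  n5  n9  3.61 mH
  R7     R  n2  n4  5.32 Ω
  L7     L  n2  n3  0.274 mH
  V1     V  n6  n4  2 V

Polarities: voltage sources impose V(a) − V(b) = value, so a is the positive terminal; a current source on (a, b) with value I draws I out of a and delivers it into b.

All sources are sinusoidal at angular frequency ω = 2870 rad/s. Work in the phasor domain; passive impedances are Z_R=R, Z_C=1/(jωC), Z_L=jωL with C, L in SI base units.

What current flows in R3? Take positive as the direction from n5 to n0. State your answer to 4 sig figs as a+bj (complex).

Apply KCL at each of the 9 non-ground nodes and solve the resulting linear system.
Node n1: branches {L3, L4} → V_1 = -2.434-6.757j
Node n2: branches {L2, C2, L4, L5, R7, L7} → V_2 = -2.612-7.253j
Node n3: branches {R4, I2, L5, L7} → V_3 = -2.621-7.823j
Node n4: branches {L1, R2, R4, R6, R7, V1} → V_4 = 0.7843-6.192j
Node n5: branches {C1, R3, R5, C3, L6} → V_5 = 3.093+0.2176j
Node n6: branches {R1, I1, V1} → V_6 = 2.784-6.192j
Node n7: branches {I1, R2, C2} → V_7 = -7.847-4.797j
Node n8: branches {R1, I3, C3} → V_8 = 1.601+1.529j
Node n9: branches {L2, I2, R6, L6} → V_9 = 1.295+8.216j
Source currents: i(V1)=0.02567+0.1182j

0.4509+0.03171j A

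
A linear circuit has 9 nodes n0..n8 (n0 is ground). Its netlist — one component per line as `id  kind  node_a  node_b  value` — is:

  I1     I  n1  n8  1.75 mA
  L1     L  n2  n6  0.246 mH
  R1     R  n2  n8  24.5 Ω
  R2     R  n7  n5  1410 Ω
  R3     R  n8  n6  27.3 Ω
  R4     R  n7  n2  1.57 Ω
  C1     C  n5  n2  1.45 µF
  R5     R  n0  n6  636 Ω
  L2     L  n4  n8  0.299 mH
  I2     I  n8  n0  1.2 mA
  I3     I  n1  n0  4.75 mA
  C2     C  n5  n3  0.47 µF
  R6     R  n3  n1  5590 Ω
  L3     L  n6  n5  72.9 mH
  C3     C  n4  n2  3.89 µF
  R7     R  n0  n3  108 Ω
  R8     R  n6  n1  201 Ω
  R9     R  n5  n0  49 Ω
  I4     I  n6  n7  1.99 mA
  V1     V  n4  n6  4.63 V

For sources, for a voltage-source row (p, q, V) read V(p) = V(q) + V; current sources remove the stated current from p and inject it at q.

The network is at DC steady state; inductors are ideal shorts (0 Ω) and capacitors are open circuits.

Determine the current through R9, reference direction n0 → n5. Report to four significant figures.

0.005278 A

Apply KCL at each of the 8 non-ground nodes and solve the resulting linear system.
Node n1: branches {I1, I3, R6, R8} → V_1 = -1.512
Node n2: branches {L1, R1, R4, C1, C3} → V_2 = -0.2586
Node n3: branches {C2, R6, R7} → V_3 = -0.02865
Node n4: branches {L2, C3, V1} → V_4 = 4.371
Node n5: branches {R2, C1, C2, L3, R9} → V_5 = -0.2586
Node n6: branches {L1, R3, R5, L3, R8, I4, V1} → V_6 = -0.2586
Node n7: branches {R2, R4, I4} → V_7 = -0.2555
Node n8: branches {I1, R1, R3, L2, I2} → V_8 = 4.371
Source currents: i(L1)=0.1910, i(L2)=0.3580, i(L3)=-0.005280, i(V1)=-0.3580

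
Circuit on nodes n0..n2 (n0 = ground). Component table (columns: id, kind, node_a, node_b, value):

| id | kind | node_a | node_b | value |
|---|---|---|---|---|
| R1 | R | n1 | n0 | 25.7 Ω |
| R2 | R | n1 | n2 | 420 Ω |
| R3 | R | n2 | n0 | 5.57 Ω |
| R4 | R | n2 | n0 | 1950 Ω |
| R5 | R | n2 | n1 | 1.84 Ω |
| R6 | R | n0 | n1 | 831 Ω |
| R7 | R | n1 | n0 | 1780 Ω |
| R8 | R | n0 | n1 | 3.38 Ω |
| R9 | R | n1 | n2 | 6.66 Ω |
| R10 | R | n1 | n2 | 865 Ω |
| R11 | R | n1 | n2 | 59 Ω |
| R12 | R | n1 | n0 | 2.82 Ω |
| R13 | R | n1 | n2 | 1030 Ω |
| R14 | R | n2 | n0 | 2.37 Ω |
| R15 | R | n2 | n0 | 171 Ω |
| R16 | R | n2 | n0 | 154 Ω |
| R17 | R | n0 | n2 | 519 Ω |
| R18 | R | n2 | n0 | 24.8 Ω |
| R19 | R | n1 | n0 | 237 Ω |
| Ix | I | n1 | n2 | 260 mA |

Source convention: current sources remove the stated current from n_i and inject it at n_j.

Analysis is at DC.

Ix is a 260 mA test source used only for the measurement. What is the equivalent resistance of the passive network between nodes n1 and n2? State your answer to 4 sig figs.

MNA unknowns: 2 node voltages V₁..V_2
R1: Y=0.03891 on G[1,0]
R2: Y=0.002381 on G[1,2]
R3: Y=0.1795 on G[2,0]
R4: Y=0.0005128 on G[2,0]
R5: Y=0.5435 on G[2,1]
R6: Y=0.001203 on G[0,1]
R7: Y=0.0005618 on G[1,0]
R8: Y=0.2959 on G[0,1]
R9: Y=0.1502 on G[1,2]
R10: Y=0.001156 on G[1,2]
R11: Y=0.01695 on G[1,2]
R12: Y=0.3546 on G[1,0]
R13: Y=0.0009709 on G[1,2]
R14: Y=0.4219 on G[2,0]
R15: Y=0.005848 on G[2,0]
R16: Y=0.006494 on G[2,0]
R17: Y=0.001927 on G[0,2]
R18: Y=0.04032 on G[2,0]
R19: Y=0.004219 on G[1,0]
Ix: z[1]−=0.26, z[2]+=0.26
solve → V1=-0.1199, V2=0.1270

R_eq = 0.9499 Ω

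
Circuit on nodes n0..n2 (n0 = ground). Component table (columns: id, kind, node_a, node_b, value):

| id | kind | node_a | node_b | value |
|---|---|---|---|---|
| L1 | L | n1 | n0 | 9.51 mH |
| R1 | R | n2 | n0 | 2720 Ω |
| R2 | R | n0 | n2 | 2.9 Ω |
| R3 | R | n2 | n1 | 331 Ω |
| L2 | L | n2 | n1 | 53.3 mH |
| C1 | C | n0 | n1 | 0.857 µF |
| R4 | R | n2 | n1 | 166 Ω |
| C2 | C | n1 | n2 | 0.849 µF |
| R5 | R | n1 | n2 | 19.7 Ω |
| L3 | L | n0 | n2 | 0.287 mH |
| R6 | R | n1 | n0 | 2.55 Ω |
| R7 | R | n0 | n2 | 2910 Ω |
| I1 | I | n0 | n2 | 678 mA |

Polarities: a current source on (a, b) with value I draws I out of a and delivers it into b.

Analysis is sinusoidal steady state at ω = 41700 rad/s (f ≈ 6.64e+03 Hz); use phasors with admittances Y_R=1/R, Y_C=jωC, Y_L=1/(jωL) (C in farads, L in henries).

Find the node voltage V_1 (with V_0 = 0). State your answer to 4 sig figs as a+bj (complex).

0.2212+0.1269j V

MNA unknowns: 2 node voltages V₁..V_2
L1: Y=0.000-0.002522j on G[1,0]
R1: Y=0.0003676+0.000j on G[2,0]
R2: Y=0.3448+0.000j on G[0,2]
R3: Y=0.003021+0.000j on G[2,1]
L2: Y=0.000-0.0004499j on G[2,1]
C1: Y=0.000+0.03574j on G[0,1]
R4: Y=0.006024+0.000j on G[2,1]
C2: Y=0.000+0.03540j on G[1,2]
R5: Y=0.05076+0.000j on G[1,2]
L3: Y=0.000-0.08356j on G[0,2]
R6: Y=0.3922+0.000j on G[1,0]
R7: Y=0.0003436+0.000j on G[0,2]
I1: z[0]−=0.678, z[2]+=0.678
solve → V1=0.2212+0.1269j, V2=1.666+0.2375j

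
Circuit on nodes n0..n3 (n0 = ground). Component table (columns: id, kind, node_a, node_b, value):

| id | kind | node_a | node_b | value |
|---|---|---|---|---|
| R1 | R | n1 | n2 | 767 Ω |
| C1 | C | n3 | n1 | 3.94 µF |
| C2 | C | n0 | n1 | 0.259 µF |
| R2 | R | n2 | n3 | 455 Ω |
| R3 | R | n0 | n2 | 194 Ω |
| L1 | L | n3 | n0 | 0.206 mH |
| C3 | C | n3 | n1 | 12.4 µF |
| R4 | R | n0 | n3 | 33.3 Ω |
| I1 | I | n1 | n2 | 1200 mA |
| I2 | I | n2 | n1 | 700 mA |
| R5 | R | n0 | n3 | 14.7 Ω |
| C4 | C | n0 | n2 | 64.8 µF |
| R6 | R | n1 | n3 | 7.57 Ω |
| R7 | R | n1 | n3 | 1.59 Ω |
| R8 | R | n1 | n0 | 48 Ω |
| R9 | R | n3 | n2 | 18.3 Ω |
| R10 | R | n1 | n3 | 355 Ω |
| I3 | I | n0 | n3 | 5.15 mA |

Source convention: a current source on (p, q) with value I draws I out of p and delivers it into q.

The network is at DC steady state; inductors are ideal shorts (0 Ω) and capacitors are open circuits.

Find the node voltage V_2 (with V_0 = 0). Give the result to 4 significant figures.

7.886 V

Apply KCL at each of the 3 non-ground nodes and solve the resulting linear system.
Node n1: branches {R1, C1, C2, C3, I1, I2, R6, R7, R8, R10} → V_1 = -0.6231
Node n2: branches {R1, R2, R3, I1, I2, C4, R9} → V_2 = 7.886
Node n3: branches {C1, R2, L1, C3, R4, R5, R6, R7, R9, R10, I3} → V_3 = 0.000
Source currents: i(L1)=-0.02252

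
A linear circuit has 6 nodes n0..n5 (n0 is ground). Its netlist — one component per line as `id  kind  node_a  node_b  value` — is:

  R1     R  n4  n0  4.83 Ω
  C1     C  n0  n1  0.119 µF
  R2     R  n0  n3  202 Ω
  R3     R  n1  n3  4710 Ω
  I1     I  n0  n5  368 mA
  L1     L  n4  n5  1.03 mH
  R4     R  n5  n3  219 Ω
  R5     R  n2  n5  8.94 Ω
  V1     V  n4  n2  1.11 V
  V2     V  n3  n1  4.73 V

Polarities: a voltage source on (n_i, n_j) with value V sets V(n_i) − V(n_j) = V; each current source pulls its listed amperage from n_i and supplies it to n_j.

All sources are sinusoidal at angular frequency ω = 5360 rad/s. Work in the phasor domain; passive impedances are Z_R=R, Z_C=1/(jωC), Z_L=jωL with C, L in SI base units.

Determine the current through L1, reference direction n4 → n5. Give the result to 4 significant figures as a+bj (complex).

-0.1721+0.1074j A

Element admittances at ω=5360 rad/s:
  Y(R1) = 0.2070+0.000j S between n4,n0
  Y(C1) = 0.000+0.0006378j S between n0,n1
  Y(R2) = 0.004950+0.000j S between n0,n3
  Y(R3) = 0.0002123+0.000j S between n1,n3
  I1: injects 0.368 A into n5 (from n0)
  Y(L1) = 0.000-0.1811j S between n4,n5
  Y(R4) = 0.004566+0.000j S between n5,n3
  Y(R5) = 0.1119+0.000j S between n2,n5
  V1: constraint V(n4)−V(n2) = 1.11
  V2: constraint V(n3)−V(n1) = 4.73
Assemble and solve the 7×7 MNA system:
  V(n1)=-3.559+0.6918j  V(n2)=0.6416-0.005578j  V(n3)=1.171+0.6918j  V(n4)=1.752-0.005578j  V(n5)=2.345+0.9447j
  i(V1)=-0.1905-0.1063j  i(V2)=-0.001445-0.002270j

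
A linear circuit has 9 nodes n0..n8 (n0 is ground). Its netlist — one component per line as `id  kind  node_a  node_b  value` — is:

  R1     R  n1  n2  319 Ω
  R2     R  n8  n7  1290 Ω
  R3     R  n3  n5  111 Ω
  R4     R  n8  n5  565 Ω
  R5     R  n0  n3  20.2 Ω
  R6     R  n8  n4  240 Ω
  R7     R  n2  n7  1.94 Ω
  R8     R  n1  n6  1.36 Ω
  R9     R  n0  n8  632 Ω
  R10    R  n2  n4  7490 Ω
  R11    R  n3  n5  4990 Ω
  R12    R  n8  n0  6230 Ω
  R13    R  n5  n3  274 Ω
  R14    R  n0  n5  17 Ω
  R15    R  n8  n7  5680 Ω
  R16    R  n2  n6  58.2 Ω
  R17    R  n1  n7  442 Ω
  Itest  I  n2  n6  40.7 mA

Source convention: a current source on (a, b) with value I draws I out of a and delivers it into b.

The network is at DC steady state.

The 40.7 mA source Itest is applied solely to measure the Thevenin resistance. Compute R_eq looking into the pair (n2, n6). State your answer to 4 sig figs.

Apply KCL at each of the 8 non-ground nodes and solve the resulting linear system.
Node n1: branches {R1, R8, R17} → V_1 = 1.786
Node n2: branches {R1, R7, R10, R16, Itest} → V_2 = -0.006897
Node n3: branches {R3, R5, R11, R13} → V_3 = 0.000
Node n4: branches {R6, R10} → V_4 = -0.0002141
Node n5: branches {R3, R4, R11, R13, R14} → V_5 = 0.000
Node n6: branches {R8, R16, Itest} → V_6 = 1.800
Node n7: branches {R2, R7, R15, R17} → V_7 = 0.0009380
Node n8: branches {R2, R4, R6, R9, R12, R15} → V_8 = 0.000

R_eq = 44.38 Ω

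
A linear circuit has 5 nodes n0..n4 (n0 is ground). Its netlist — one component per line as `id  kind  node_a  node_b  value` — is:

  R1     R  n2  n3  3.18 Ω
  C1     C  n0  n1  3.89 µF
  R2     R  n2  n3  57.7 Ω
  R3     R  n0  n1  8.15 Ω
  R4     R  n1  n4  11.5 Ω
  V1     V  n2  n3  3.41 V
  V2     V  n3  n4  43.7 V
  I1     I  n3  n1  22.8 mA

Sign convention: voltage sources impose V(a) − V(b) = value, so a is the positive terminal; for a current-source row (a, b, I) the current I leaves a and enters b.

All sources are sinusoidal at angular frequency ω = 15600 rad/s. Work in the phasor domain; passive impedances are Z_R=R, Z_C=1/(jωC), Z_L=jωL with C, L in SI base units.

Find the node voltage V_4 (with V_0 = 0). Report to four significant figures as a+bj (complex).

MNA unknowns: 4 node voltages V₁..V_4 plus 2 source currents (V1, V2)
R1: Y=0.3145+0.000j on G[2,3]
C1: Y=0.000+0.06068j on G[0,1]
R2: Y=0.01733+0.000j on G[2,3]
R3: Y=0.1227+0.000j on G[0,1]
R4: Y=0.08696+0.000j on G[1,4]
V1: row V2−V3=3.41, i_V1 at 2,3
V2: row V3−V4=43.7, i_V2 at 3,4
I1: z[3]−=0.0228, z[1]+=0.0228
solve → V1=0.000+0.000j, V2=46.85+0.000j, V3=43.44+0.000j, V4=-0.2622+0.000j
aux → i_V1=-1.131+0.000j, i_V2=-0.02280+0.000j

-0.2622+0.000j V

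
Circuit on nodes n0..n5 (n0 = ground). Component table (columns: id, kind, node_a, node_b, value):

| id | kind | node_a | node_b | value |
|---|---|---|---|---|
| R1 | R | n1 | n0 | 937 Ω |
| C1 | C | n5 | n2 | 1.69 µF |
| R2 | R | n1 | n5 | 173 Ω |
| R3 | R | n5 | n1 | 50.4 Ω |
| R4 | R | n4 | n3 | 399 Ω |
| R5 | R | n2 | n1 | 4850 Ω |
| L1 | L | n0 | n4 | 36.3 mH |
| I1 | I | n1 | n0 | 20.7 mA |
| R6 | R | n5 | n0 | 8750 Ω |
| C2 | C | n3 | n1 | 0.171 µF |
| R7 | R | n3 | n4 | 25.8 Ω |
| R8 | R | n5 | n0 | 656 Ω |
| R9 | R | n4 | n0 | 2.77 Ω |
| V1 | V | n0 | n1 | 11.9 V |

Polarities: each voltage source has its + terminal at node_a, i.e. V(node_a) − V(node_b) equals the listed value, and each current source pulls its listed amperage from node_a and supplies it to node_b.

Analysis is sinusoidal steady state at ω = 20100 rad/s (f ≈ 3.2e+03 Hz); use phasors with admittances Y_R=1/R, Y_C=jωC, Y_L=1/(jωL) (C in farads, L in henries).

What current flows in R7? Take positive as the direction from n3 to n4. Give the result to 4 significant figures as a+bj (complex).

MNA unknowns: 5 node voltages V₁..V_5 plus 1 source current (V1)
R1: Y=0.001067+0.000j on G[1,0]
C1: Y=0.000+0.03397j on G[5,2]
R2: Y=0.005780+0.000j on G[1,5]
R3: Y=0.01984+0.000j on G[5,1]
R4: Y=0.002506+0.000j on G[4,3]
R5: Y=0.0002062+0.000j on G[2,1]
L1: Y=0.000-0.001371j on G[0,4]
I1: z[1]−=0.0207, z[0]+=0.0207
R6: Y=0.0001143+0.000j on G[5,0]
C2: Y=0.000+0.003437j on G[3,1]
R7: Y=0.03876+0.000j on G[3,4]
R8: Y=0.001524+0.000j on G[5,0]
R9: Y=0.3610+0.000j on G[4,0]
V1: row V0−V1=11.9, i_V1 at 0,1
solve → V1=-11.90+0.000j, V2=-11.19+0.004277j, V3=-0.1012-1.095j, V4=-0.01000-0.1124j, V5=-11.19-3.235e-05j
aux → i_V1=-0.01410-0.04055j

-0.003535-0.03809j A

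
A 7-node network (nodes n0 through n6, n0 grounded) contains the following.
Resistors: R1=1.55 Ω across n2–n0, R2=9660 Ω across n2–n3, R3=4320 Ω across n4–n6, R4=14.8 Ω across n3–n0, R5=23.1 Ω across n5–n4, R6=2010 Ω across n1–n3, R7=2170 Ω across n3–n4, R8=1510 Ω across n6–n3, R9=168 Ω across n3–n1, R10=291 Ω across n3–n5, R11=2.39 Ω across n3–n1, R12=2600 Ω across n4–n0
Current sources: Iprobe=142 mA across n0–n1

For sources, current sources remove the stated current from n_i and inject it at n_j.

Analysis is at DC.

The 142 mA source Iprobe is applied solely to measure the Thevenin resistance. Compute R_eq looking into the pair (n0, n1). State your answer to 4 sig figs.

R_eq = 17.06 Ω

MNA unknowns: 6 node voltages V₁..V_6
R1: Y=0.6452 on G[2,0]
R2: Y=0.0001035 on G[2,3]
R3: Y=0.0002315 on G[4,6]
R4: Y=0.06757 on G[3,0]
R5: Y=0.04329 on G[5,4]
R6: Y=0.0004975 on G[1,3]
R7: Y=0.0004608 on G[3,4]
R8: Y=0.0006623 on G[6,3]
R9: Y=0.005952 on G[3,1]
R10: Y=0.003436 on G[3,5]
R11: Y=0.4184 on G[3,1]
R12: Y=0.0003846 on G[4,0]
Iprobe: z[0]−=0.142, z[1]+=0.142
solve → V1=2.422, V2=0.0003349, V3=2.088, V4=1.896, V5=1.911, V6=2.038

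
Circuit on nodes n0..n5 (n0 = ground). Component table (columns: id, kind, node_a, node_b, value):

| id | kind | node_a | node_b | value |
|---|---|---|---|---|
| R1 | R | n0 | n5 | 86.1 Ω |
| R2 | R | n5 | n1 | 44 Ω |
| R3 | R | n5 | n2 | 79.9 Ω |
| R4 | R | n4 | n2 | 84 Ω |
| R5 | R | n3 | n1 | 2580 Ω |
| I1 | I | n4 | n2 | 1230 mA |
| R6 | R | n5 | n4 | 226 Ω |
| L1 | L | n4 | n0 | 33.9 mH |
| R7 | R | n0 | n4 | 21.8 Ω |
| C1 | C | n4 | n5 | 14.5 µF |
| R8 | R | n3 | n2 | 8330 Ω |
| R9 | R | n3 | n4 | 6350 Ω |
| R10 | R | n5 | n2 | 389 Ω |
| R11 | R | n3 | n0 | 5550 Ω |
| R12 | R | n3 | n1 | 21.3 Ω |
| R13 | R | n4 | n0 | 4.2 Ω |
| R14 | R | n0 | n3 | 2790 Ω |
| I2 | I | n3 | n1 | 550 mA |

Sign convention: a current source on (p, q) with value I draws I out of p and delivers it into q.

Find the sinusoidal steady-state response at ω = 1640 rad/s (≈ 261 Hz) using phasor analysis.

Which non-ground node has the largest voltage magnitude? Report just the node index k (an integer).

2

Apply KCL at each of the 5 non-ground nodes and solve the resulting linear system.
Node n1: branches {R2, R5, R12, I2} → V_1 = 14.24-14.18j
Node n2: branches {R3, R4, I1, R8, R10} → V_2 = 52.93-7.955j
Node n3: branches {R5, R8, R9, R11, R12, R14, I2} → V_3 = 2.705-13.96j
Node n4: branches {R4, I1, R6, L1, R7, C1, R9, R13} → V_4 = -0.6173+0.5865j
Node n5: branches {R1, R2, R3, R6, C1, R10} → V_5 = 14.06-14.65j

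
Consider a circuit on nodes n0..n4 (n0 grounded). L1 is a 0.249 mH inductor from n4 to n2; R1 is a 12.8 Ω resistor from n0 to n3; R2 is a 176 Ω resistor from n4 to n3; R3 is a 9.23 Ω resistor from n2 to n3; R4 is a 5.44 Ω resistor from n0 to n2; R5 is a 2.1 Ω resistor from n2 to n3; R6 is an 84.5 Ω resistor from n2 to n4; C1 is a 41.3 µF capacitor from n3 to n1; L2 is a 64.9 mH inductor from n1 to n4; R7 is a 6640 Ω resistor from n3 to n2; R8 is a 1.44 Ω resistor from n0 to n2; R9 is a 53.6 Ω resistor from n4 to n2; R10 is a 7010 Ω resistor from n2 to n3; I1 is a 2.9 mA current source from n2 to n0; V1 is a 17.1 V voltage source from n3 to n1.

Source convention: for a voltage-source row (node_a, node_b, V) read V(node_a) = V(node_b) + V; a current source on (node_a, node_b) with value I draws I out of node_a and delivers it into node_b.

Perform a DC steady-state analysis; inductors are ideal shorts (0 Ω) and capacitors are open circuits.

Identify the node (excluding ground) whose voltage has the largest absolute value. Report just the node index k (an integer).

3

Apply KCL at each of the 4 non-ground nodes and solve the resulting linear system.
Node n1: branches {C1, L2, V1} → V_1 = -1.400
Node n2: branches {L1, R3, R4, R5, R6, R7, R8, R9, R10, I1} → V_2 = -1.400
Node n3: branches {R1, R2, R3, R5, C1, R7, R10, V1} → V_3 = 15.70
Node n4: branches {L1, R2, R6, L2, R9} → V_4 = -1.400
Source currents: i(L1)=-11.23, i(L2)=-11.32, i(V1)=-11.32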